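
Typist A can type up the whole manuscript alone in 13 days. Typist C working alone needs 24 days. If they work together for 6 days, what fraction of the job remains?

Combined rate: 1/13 + 1/24 = (24 + 13)/312 = 37/312 per day.
In 6 days they complete 6·37/312 = 37/52 of the job.
So 15/52 remains.

15/52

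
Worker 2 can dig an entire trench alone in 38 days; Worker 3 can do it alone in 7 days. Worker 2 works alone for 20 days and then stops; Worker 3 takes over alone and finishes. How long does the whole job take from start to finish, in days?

443/19 days

In 20 days Worker 2 does 20/38 = 10/19 of the job, leaving 9/19.
Worker 3 works at 1/7 per day, so finishing takes 9/19 ÷ 1/7 = 63/19 days.
Total time = 20 + 63/19 = 443/19 days.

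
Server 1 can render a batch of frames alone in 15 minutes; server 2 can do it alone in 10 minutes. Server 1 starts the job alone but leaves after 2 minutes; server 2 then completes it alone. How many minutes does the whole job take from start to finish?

32/3 minutes

In 2 minutes server 1 does 2/15 of the job, leaving 13/15.
Server 2 works at 1/10 per minute, so finishing takes 13/15 ÷ 1/10 = 26/3 minutes.
Total time = 2 + 26/3 = 32/3 minutes.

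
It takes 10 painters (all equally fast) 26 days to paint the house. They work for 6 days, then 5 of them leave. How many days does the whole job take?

46 days

One painter does 1/260 of the job per day.
After 6 days with 10 painters, 3/13 is done (10/13 left).
With 5 painters the rate is 5/260 = 1/52, so the rest takes 10/13 ÷ 1/52 = 40 days.
Total = 6 + 40 = 46 days.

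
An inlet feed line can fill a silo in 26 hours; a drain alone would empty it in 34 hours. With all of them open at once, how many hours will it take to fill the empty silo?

221/2 hours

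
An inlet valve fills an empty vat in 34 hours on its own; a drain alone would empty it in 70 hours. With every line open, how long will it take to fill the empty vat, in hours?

Net rate = 1/34 − 1/70 = (35 − 17)/1190 = 18/1190 = 9/595 per hour.
Filling time = 1 ÷ (9/595) = 595/9 hours.

595/9 hours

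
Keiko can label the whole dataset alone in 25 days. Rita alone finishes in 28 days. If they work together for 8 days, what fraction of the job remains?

Combined rate: 1/25 + 1/28 = (28 + 25)/700 = 53/700 per day.
In 8 days they complete 8·53/700 = 106/175 of the job.
So 69/175 remains.

69/175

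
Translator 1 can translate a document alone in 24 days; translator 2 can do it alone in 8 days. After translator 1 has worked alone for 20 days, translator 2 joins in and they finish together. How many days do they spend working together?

In 20 days translator 1 does 20/24 = 5/6 of the job, leaving 1/6.
Translator 1 and translator 2 together work at 1/6 per day, so finishing takes 1/6 ÷ 1/6 = 1 day.

1 day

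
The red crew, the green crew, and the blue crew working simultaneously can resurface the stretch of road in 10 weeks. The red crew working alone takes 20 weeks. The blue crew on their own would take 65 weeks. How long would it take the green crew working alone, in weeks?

Combined rate is 1/10 per week.
Known contribution: 1/20 + 1/65 = (13 + 4)/260 = 17/260 per week.
So the green crew's rate is 1/10 − 17/260 = 9/260, meaning 260/9 weeks alone.

260/9 weeks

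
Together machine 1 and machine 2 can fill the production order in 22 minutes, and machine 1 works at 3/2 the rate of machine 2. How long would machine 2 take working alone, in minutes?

Let machine 2's rate be r; then machine 1's rate is (3/2)r, so together (3/2 + 1)r = (5/2)r = 1/22.
Thus r = 1/55 per minute.
Machine 2 alone: 55 minutes; machine 1 alone: 110/3 minutes.

55 minutes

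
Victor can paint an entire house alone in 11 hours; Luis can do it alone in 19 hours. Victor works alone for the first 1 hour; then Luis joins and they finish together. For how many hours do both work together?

19/3 hours

In 1 hour Victor does 1/11 of the job, leaving 10/11.
Victor and Luis together work at 30/209 per hour, so finishing takes 10/11 ÷ 30/209 = 19/3 hours.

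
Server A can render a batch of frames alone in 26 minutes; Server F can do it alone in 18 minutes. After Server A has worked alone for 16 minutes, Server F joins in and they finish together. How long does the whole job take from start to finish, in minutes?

221/11 minutes

In 16 minutes Server A does 16/26 = 8/13 of the job, leaving 5/13.
Server A and Server F together work at 11/117 per minute, so finishing takes 5/13 ÷ 11/117 = 45/11 minutes.
Total time = 16 + 45/11 = 221/11 minutes.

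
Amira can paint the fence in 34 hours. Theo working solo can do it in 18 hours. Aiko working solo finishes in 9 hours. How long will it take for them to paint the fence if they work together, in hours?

51/10 hours

Combined rate: 1/34 + 1/18 + 1/9 = (9 + 17 + 34)/306 = 60/306 = 10/51 per hour.
Time = 1 ÷ (10/51) = 51/10 hours.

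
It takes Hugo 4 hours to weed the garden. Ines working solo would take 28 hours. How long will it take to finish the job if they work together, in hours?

7/2 hours

With two workers the combined time is the product over the sum: 4·28/(4+28) = 112/32 = 7/2 hours.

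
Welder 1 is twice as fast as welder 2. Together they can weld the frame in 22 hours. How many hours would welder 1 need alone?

Let welder 2's rate be r; then welder 1's rate is 2r, so together (2 + 1)r = 3r = 1/22.
Thus r = 1/66 per hour.
Welder 2 alone: 66 hours; welder 1 alone: 33 hours.

33 hours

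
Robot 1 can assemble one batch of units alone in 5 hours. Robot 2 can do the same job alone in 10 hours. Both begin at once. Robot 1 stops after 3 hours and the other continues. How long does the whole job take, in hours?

In the first 3 hours the combined rate is 3/10, so 9/10 of the job is done, leaving 1/10.
After robot 1 leaves the rate is 1/10 per hour; the remaining 1/10 takes 1 hour.
Total = 3 + 1 = 4 hours.

4 hours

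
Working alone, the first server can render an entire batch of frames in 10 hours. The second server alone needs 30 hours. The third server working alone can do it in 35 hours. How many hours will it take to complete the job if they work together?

Combined rate: 1/10 + 1/30 + 1/35 = (21 + 7 + 6)/210 = 34/210 = 17/105 per hour.
Time = 1 ÷ (17/105) = 105/17 hours.

105/17 hours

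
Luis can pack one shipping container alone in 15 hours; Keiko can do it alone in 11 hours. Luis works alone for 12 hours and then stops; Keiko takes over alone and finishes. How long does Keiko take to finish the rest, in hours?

11/5 hours

In 12 hours Luis does 12/15 = 4/5 of the job, leaving 1/5.
Keiko works at 1/11 per hour, so finishing takes 1/5 ÷ 1/11 = 11/5 hours.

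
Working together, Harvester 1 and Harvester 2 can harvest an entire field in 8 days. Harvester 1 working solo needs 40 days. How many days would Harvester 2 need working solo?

10 days

Combined rate is 1/8 per day.
Known contribution: 1/40 per day.
So Harvester 2's rate is 1/8 − 1/40 = 1/10, meaning 10 days alone.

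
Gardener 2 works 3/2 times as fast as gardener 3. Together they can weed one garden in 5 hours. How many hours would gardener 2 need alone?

Let gardener 3's rate be r; then gardener 2's rate is (3/2)r, so together (3/2 + 1)r = (5/2)r = 1/5.
Thus r = 2/25 per hour.
Gardener 3 alone: 25/2 hours; gardener 2 alone: 25/3 hours.

25/3 hours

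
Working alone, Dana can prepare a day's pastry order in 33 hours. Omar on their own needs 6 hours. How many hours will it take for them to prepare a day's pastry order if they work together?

66/13 hours

Combined rate: 1/33 + 1/6 = (2 + 11)/66 = 13/66 per hour.
Time = 1 ÷ (13/66) = 66/13 hours.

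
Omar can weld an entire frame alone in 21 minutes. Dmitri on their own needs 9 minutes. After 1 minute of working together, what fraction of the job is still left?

53/63

Combined rate: 1/21 + 1/9 = (3 + 7)/63 = 10/63 per minute.
In 1 minute they complete 1·10/63 = 10/63 of the job.
So 53/63 remains.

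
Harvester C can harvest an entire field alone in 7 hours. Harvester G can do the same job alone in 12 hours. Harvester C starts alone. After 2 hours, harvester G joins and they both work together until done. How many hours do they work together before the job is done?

In the first 2 hours harvester C alone does 2/7 of the job, leaving 5/7.
Once everyone is working, combined rate: 1/7 + 1/12 = (12 + 7)/84 = 19/84 per hour.
Remaining 5/7 at 19/84 per hour takes 60/19 hours.

60/19 hours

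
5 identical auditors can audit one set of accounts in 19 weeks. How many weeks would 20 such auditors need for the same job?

Total work is 5·19 = 95 auditor-weeks.
With 20 auditors: 95/20 = 19/4 weeks.

19/4 weeks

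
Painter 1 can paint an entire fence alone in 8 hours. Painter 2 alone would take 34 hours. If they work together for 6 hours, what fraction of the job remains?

5/68

Combined rate: 1/8 + 1/34 = (17 + 4)/136 = 21/136 per hour.
In 6 hours they complete 6·21/136 = 63/68 of the job.
So 5/68 remains.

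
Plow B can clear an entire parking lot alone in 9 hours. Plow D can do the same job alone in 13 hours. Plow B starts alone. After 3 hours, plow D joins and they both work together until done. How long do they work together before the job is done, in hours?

39/11 hours

In the first 3 hours plow B alone does 3/9 = 1/3 of the job, leaving 2/3.
Once everyone is working, combined rate: 1/9 + 1/13 = (13 + 9)/117 = 22/117 per hour.
Remaining 2/3 at 22/117 per hour takes 39/11 hours.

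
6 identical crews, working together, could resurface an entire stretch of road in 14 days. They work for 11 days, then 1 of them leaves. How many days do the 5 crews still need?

One crew does 1/84 of the job per day.
After 11 days with 6 crews, 11/14 is done (3/14 left).
With 5 crews the rate is 5/84, so the rest takes 3/14 ÷ 5/84 = 18/5 days.

18/5 days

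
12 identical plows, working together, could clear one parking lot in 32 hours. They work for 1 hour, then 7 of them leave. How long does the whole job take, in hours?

377/5 hours

One plow does 1/384 of the job per hour.
After 1 hour with 12 plows, 1/32 is done (31/32 left).
With 5 plows the rate is 5/384, so the rest takes 31/32 ÷ 5/384 = 372/5 hours.
Total = 1 + 372/5 = 377/5 hours.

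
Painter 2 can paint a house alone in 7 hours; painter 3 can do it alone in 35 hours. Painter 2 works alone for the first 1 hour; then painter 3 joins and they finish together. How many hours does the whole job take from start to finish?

In 1 hour painter 2 does 1/7 of the job, leaving 6/7.
Painter 2 and painter 3 together work at 6/35 per hour, so finishing takes 6/7 ÷ 6/35 = 5 hours.
Total time = 1 + 5 = 6 hours.

6 hours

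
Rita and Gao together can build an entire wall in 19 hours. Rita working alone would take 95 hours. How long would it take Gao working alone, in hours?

Combined rate is 1/19 per hour.
Known contribution: 1/95 per hour.
So Gao's rate is 1/19 − 1/95 = 4/95, meaning 95/4 hours alone.

95/4 hours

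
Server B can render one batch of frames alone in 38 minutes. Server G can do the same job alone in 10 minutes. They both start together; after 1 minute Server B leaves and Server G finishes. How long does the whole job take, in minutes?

In the first 1 minute the combined rate is 12/95, so 12/95 of the job is done, leaving 83/95.
After Server B leaves the rate is 1/10 per minute; the remaining 83/95 takes 166/19 minutes.
Total = 1 + 166/19 = 185/19 minutes.

185/19 minutes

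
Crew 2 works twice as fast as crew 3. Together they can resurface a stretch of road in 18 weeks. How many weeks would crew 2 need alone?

Let crew 3's rate be r; then crew 2's rate is 2r, so together (2 + 1)r = 3r = 1/18.
Thus r = 1/54 per week.
Crew 3 alone: 54 weeks; crew 2 alone: 27 weeks.

27 weeks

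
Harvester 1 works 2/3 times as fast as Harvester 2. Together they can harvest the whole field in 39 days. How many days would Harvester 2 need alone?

65 days

Let Harvester 2's rate be r; then Harvester 1's rate is (2/3)r, so together (2/3 + 1)r = (5/3)r = 1/39.
Thus r = 1/65 per day.
Harvester 2 alone: 65 days; Harvester 1 alone: 195/2 days.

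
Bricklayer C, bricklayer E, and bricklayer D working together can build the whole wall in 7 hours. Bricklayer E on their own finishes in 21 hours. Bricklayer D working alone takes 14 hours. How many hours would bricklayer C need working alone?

42 hours

Combined rate is 1/7 per hour.
Known contribution: 1/21 + 1/14 = (2 + 3)/42 = 5/42 per hour.
So bricklayer C's rate is 1/7 − 5/42 = 1/42, meaning 42 hours alone.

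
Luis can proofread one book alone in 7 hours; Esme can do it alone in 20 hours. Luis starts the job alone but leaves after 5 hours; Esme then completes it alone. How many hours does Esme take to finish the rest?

40/7 hours

In 5 hours Luis does 5/7 of the job, leaving 2/7.
Esme works at 1/20 per hour, so finishing takes 2/7 ÷ 1/20 = 40/7 hours.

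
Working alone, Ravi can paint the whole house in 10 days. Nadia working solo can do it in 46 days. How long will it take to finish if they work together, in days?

115/14 days

Combined rate: 1/10 + 1/46 = (23 + 5)/230 = 28/230 = 14/115 per day.
Time = 1 ÷ (14/115) = 115/14 days.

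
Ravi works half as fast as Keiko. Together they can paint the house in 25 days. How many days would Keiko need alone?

Let Keiko's rate be r; then Ravi's rate is (1/2)r, so together (1/2 + 1)r = (3/2)r = 1/25.
Thus r = 2/75 per day.
Keiko alone: 75/2 days; Ravi alone: 75 days.

75/2 days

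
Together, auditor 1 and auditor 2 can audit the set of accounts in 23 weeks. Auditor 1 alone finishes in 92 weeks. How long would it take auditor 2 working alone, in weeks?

92/3 weeks

Combined rate is 1/23 per week.
Known contribution: 1/92 per week.
So auditor 2's rate is 1/23 − 1/92 = 3/92, meaning 92/3 weeks alone.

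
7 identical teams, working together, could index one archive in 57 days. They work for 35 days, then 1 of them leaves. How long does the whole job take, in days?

One team does 1/399 of the job per day.
After 35 days with 7 teams, 35/57 is done (22/57 left).
With 6 teams the rate is 6/399 = 2/133, so the rest takes 22/57 ÷ 2/133 = 77/3 days.
Total = 35 + 77/3 = 182/3 days.

182/3 days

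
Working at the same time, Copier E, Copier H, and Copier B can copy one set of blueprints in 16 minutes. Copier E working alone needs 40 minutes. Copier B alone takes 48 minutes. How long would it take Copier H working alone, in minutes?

Combined rate is 1/16 per minute.
Known contribution: 1/40 + 1/48 = (6 + 5)/240 = 11/240 per minute.
So Copier H's rate is 1/16 − 11/240 = 1/60, meaning 60 minutes alone.

60 minutes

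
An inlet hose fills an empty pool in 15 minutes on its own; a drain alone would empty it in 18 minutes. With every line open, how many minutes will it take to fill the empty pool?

90 minutes

Net rate = 1/15 − 1/18 = (6 − 5)/90 = 1/90 per minute.
Filling time = 1 ÷ (1/90) = 90 minutes.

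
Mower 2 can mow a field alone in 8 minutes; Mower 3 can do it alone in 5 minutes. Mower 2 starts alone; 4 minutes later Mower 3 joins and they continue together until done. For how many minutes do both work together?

20/13 minutes

In 4 minutes Mower 2 does 4/8 = 1/2 of the job, leaving 1/2.
Mower 2 and Mower 3 together work at 13/40 per minute, so finishing takes 1/2 ÷ 13/40 = 20/13 minutes.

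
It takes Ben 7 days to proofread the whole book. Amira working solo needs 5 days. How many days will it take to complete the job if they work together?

With two workers the combined time is the product over the sum: 7·5/(7+5) = 35/12 days.

35/12 days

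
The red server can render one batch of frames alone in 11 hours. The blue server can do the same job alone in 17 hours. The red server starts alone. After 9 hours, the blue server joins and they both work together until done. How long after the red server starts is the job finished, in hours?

143/14 hours

In the first 9 hours the red server alone does 9/11 of the job, leaving 2/11.
Once everyone is working, combined rate: 1/11 + 1/17 = (17 + 11)/187 = 28/187 per hour.
Remaining 2/11 at 28/187 per hour takes 17/14 hours.
Total from the start = 9 + 17/14 = 143/14 hours.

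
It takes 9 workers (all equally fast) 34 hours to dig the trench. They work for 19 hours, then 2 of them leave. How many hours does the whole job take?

268/7 hours

One worker does 1/306 of the job per hour.
After 19 hours with 9 workers, 19/34 is done (15/34 left).
With 7 workers the rate is 7/306, so the rest takes 15/34 ÷ 7/306 = 135/7 hours.
Total = 19 + 135/7 = 268/7 hours.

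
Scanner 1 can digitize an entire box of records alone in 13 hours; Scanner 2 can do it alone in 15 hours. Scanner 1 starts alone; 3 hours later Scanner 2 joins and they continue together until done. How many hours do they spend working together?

75/14 hours

In 3 hours Scanner 1 does 3/13 of the job, leaving 10/13.
Scanner 1 and Scanner 2 together work at 28/195 per hour, so finishing takes 10/13 ÷ 28/195 = 75/14 hours.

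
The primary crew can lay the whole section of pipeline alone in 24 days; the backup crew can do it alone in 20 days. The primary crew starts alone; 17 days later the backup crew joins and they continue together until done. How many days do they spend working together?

In 17 days the primary crew does 17/24 of the job, leaving 7/24.
The primary crew and the backup crew together work at 11/120 per day, so finishing takes 7/24 ÷ 11/120 = 35/11 days.

35/11 days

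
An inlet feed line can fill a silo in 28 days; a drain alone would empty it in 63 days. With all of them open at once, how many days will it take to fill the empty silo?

252/5 days

Net rate = 1/28 − 1/63 = (9 − 4)/252 = 5/252 per day.
Filling time = 1 ÷ (5/252) = 252/5 days.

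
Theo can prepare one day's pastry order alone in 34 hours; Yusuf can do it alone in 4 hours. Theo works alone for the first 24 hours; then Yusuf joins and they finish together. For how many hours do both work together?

In 24 hours Theo does 24/34 = 12/17 of the job, leaving 5/17.
Theo and Yusuf together work at 19/68 per hour, so finishing takes 5/17 ÷ 19/68 = 20/19 hours.

20/19 hours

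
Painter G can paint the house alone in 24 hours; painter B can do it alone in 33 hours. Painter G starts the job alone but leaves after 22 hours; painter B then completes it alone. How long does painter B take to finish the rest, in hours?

In 22 hours painter G does 22/24 = 11/12 of the job, leaving 1/12.
Painter B works at 1/33 per hour, so finishing takes 1/12 ÷ 1/33 = 11/4 hours.

11/4 hours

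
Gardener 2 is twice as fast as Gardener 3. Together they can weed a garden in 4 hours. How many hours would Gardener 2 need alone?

6 hours

Let Gardener 3's rate be r; then Gardener 2's rate is 2r, so together (2 + 1)r = 3r = 1/4.
Thus r = 1/12 per hour.
Gardener 3 alone: 12 hours; Gardener 2 alone: 6 hours.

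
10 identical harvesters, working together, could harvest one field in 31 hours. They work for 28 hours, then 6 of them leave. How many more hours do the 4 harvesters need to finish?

15/2 hours

One harvester does 1/310 of the job per hour.
After 28 hours with 10 harvesters, 28/31 is done (3/31 left).
With 4 harvesters the rate is 4/310 = 2/155, so the rest takes 3/31 ÷ 2/155 = 15/2 hours.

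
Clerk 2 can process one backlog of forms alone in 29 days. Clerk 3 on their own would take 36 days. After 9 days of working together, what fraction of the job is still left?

Combined rate: 1/29 + 1/36 = (36 + 29)/1044 = 65/1044 per day.
In 9 days they complete 9·65/1044 = 65/116 of the job.
So 51/116 remains.

51/116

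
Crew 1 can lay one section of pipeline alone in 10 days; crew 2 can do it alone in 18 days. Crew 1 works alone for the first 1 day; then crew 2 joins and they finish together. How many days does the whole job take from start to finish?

95/14 days

In 1 day crew 1 does 1/10 of the job, leaving 9/10.
Crew 1 and crew 2 together work at 7/45 per day, so finishing takes 9/10 ÷ 7/45 = 81/14 days.
Total time = 1 + 81/14 = 95/14 days.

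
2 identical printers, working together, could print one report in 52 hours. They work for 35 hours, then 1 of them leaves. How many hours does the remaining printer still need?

34 hours

One printer does 1/104 of the job per hour.
After 35 hours with 2 printers, 35/52 is done (17/52 left).
With 1 printer the rate is 1/104, so the rest takes 17/52 ÷ 1/104 = 34 hours.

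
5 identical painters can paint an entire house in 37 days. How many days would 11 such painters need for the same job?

185/11 days

Total work is 5·37 = 185 painter-days.
With 11 painters: 185/11 days.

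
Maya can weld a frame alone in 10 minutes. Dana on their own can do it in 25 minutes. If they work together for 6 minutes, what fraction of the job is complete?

Combined rate: 1/10 + 1/25 = (5 + 2)/50 = 7/50 per minute.
In 6 minutes they complete 6·7/50 = 21/25 of the job.

21/25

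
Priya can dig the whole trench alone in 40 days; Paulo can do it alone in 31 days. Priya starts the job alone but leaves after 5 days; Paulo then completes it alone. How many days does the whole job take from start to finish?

In 5 days Priya does 5/40 = 1/8 of the job, leaving 7/8.
Paulo works at 1/31 per day, so finishing takes 7/8 ÷ 1/31 = 217/8 days.
Total time = 5 + 217/8 = 257/8 days.

257/8 days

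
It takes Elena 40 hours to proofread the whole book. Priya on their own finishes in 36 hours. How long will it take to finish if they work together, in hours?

With two workers the combined time is the product over the sum: 40·36/(40+36) = 1440/76 = 360/19 hours.

360/19 hours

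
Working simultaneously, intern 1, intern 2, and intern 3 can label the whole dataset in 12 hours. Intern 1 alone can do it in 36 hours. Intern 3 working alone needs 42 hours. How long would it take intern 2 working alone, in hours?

63/2 hours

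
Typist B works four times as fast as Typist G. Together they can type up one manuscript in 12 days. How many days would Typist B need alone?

Let Typist G's rate be r; then Typist B's rate is 4r, so together (4 + 1)r = 5r = 1/12.
Thus r = 1/60 per day.
Typist G alone: 60 days; Typist B alone: 15 days.

15 days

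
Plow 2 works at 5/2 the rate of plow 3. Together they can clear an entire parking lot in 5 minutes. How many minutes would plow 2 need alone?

7 minutes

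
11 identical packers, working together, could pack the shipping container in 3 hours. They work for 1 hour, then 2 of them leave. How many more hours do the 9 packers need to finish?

One packer does 1/33 of the job per hour.
After 1 hour with 11 packers, 1/3 is done (2/3 left).
With 9 packers the rate is 9/33 = 3/11, so the rest takes 2/3 ÷ 3/11 = 22/9 hours.

22/9 hours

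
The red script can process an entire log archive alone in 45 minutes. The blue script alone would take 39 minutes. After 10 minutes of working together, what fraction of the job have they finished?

Combined rate: 1/45 + 1/39 = (13 + 15)/585 = 28/585 per minute.
In 10 minutes they complete 10·28/585 = 56/117 of the job.

56/117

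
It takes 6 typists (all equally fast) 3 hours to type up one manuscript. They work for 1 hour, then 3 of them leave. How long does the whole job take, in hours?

5 hours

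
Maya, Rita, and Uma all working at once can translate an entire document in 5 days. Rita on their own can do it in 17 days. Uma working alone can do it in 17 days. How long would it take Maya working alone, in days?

85/7 days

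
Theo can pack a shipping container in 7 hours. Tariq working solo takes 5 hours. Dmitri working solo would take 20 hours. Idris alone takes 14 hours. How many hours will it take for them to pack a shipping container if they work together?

28/13 hours

Combined rate: 1/7 + 1/5 + 1/20 + 1/14 = (20 + 28 + 7 + 10)/140 = 65/140 = 13/28 per hour.
Time = 1 ÷ (13/28) = 28/13 hours.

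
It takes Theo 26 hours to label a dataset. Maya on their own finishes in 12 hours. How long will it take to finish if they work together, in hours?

156/19 hours

Combined rate: 1/26 + 1/12 = (6 + 13)/156 = 19/156 per hour.
Time = 1 ÷ (19/156) = 156/19 hours.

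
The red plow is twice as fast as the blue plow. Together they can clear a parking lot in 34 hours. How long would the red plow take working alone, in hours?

51 hours

Let the blue plow's rate be r; then the red plow's rate is 2r, so together (2 + 1)r = 3r = 1/34.
Thus r = 1/102 per hour.
The blue plow alone: 102 hours; the red plow alone: 51 hours.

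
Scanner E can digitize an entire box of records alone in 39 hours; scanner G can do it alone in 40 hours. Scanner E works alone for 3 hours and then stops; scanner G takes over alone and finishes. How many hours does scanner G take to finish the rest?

In 3 hours scanner E does 3/39 = 1/13 of the job, leaving 12/13.
Scanner G works at 1/40 per hour, so finishing takes 12/13 ÷ 1/40 = 480/13 hours.

480/13 hours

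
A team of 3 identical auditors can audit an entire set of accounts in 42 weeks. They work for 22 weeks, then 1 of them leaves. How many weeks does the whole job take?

One auditor does 1/126 of the job per week.
After 22 weeks with 3 auditors, 11/21 is done (10/21 left).
With 2 auditors the rate is 2/126 = 1/63, so the rest takes 10/21 ÷ 1/63 = 30 weeks.
Total = 22 + 30 = 52 weeks.

52 weeks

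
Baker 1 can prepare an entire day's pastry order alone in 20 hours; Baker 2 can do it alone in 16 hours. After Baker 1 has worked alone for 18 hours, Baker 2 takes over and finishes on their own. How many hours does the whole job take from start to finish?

98/5 hours

In 18 hours Baker 1 does 18/20 = 9/10 of the job, leaving 1/10.
Baker 2 works at 1/16 per hour, so finishing takes 1/10 ÷ 1/16 = 8/5 hours.
Total time = 18 + 8/5 = 98/5 hours.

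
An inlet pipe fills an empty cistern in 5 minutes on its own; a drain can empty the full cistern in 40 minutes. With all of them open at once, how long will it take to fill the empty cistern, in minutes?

Net rate = 1/5 − 1/40 = (8 − 1)/40 = 7/40 per minute.
Filling time = 1 ÷ (7/40) = 40/7 minutes.

40/7 minutes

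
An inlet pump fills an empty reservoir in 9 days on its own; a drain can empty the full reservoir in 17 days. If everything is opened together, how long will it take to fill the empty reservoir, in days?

Net rate = 1/9 − 1/17 = (17 − 9)/153 = 8/153 per day.
Filling time = 1 ÷ (8/153) = 153/8 days.

153/8 days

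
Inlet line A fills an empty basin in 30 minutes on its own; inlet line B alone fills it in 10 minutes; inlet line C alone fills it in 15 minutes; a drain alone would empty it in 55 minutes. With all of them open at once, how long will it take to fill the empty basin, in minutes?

Net rate = 1/30 + 1/10 + 1/15 − 1/55 = (11 + 33 + 22 − 6)/330 = 60/330 = 2/11 per minute.
Filling time = 1 ÷ (2/11) = 11/2 minutes.

11/2 minutes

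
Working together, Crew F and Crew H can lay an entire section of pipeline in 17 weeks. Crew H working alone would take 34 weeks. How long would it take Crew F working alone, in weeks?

34 weeks

Combined rate is 1/17 per week.
Known contribution: 1/34 per week.
So Crew F's rate is 1/17 − 1/34 = 1/34, meaning 34 weeks alone.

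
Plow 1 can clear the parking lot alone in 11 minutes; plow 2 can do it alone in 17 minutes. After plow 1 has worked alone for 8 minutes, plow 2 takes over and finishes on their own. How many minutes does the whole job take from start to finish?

139/11 minutes

In 8 minutes plow 1 does 8/11 of the job, leaving 3/11.
Plow 2 works at 1/17 per minute, so finishing takes 3/11 ÷ 1/17 = 51/11 minutes.
Total time = 8 + 51/11 = 139/11 minutes.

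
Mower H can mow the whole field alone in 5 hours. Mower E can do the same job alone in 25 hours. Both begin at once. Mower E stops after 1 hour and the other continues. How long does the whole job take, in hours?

24/5 hours

In the first 1 hour the combined rate is 6/25, so 6/25 of the job is done, leaving 19/25.
After mower E leaves the rate is 1/5 per hour; the remaining 19/25 takes 19/5 hours.
Total = 1 + 19/5 = 24/5 hours.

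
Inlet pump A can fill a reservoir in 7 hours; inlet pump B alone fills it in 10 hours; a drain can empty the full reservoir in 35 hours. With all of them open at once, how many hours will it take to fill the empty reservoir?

Net rate = 1/7 + 1/10 − 1/35 = (10 + 7 − 2)/70 = 15/70 = 3/14 per hour.
Filling time = 1 ÷ (3/14) = 14/3 hours.

14/3 hours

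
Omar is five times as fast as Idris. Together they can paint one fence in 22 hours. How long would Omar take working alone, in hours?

Let Idris's rate be r; then Omar's rate is 5r, so together (5 + 1)r = 6r = 1/22.
Thus r = 1/132 per hour.
Idris alone: 132 hours; Omar alone: 132/5 hours.

132/5 hours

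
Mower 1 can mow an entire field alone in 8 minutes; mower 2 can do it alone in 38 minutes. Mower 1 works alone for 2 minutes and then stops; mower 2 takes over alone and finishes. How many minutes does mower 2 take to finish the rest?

In 2 minutes mower 1 does 2/8 = 1/4 of the job, leaving 3/4.
Mower 2 works at 1/38 per minute, so finishing takes 3/4 ÷ 1/38 = 57/2 minutes.

57/2 minutes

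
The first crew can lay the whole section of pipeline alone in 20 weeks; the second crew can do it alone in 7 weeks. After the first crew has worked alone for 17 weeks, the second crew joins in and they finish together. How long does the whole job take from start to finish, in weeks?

160/9 weeks

In 17 weeks the first crew does 17/20 of the job, leaving 3/20.
The first crew and the second crew together work at 27/140 per week, so finishing takes 3/20 ÷ 27/140 = 7/9 weeks.
Total time = 17 + 7/9 = 160/9 weeks.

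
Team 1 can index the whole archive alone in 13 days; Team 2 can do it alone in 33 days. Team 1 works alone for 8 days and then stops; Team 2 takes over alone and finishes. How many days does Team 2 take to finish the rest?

165/13 days

In 8 days Team 1 does 8/13 of the job, leaving 5/13.
Team 2 works at 1/33 per day, so finishing takes 5/13 ÷ 1/33 = 165/13 days.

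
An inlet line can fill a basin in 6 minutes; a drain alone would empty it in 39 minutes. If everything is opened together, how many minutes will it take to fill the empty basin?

Net rate = 1/6 − 1/39 = (13 − 2)/78 = 11/78 per minute.
Filling time = 1 ÷ (11/78) = 78/11 minutes.

78/11 minutes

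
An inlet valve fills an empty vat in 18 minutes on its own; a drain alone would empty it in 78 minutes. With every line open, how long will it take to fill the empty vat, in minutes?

Net rate = 1/18 − 1/78 = (13 − 3)/234 = 10/234 = 5/117 per minute.
Filling time = 1 ÷ (5/117) = 117/5 minutes.

117/5 minutes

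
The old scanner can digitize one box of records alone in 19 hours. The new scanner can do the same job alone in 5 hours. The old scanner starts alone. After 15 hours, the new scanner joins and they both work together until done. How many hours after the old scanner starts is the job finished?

95/6 hours

In the first 15 hours the old scanner alone does 15/19 of the job, leaving 4/19.
Once everyone is working, combined rate: 1/19 + 1/5 = (5 + 19)/95 = 24/95 per hour.
Remaining 4/19 at 24/95 per hour takes 5/6 hours.
Total from the start = 15 + 5/6 = 95/6 hours.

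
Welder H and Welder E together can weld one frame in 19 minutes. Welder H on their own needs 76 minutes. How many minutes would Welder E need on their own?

76/3 minutes

Combined rate is 1/19 per minute.
Known contribution: 1/76 per minute.
So Welder E's rate is 1/19 − 1/76 = 3/76, meaning 76/3 minutes alone.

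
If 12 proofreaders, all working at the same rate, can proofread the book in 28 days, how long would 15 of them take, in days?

112/5 days

Total work is 12·28 = 336 proofreader-days.
With 15 proofreaders: 336/15 = 112/5 days.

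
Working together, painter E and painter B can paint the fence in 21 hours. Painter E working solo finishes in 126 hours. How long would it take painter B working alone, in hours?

Combined rate is 1/21 per hour.
Known contribution: 1/126 per hour.
So painter B's rate is 1/21 − 1/126 = 5/126, meaning 126/5 hours alone.

126/5 hours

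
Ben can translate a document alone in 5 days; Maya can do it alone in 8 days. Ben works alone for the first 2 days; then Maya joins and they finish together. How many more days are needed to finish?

In 2 days Ben does 2/5 of the job, leaving 3/5.
Ben and Maya together work at 13/40 per day, so finishing takes 3/5 ÷ 13/40 = 24/13 days.

24/13 days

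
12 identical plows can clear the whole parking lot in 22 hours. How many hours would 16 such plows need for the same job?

Total work is 12·22 = 264 plow-hours.
With 16 plows: 264/16 = 33/2 hours.

33/2 hours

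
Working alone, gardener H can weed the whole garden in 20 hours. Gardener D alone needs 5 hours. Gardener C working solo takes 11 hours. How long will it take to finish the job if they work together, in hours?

44/15 hours

Combined rate: 1/20 + 1/5 + 1/11 = (11 + 44 + 20)/220 = 75/220 = 15/44 per hour.
Time = 1 ÷ (15/44) = 44/15 hours.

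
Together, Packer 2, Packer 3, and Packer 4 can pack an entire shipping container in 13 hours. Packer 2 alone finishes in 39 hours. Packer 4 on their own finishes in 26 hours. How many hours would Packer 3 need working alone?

78 hours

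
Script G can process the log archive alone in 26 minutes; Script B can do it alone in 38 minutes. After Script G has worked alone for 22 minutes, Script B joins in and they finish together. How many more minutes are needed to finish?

In 22 minutes Script G does 22/26 = 11/13 of the job, leaving 2/13.
Script G and Script B together work at 16/247 per minute, so finishing takes 2/13 ÷ 16/247 = 19/8 minutes.

19/8 minutes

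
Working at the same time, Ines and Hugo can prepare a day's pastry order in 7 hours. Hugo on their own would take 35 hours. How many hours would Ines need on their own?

35/4 hours

Combined rate is 1/7 per hour.
Known contribution: 1/35 per hour.
So Ines's rate is 1/7 − 1/35 = 4/35, meaning 35/4 hours alone.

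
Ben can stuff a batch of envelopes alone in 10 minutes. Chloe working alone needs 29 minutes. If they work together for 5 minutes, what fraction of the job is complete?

39/58

Combined rate: 1/10 + 1/29 = (29 + 10)/290 = 39/290 per minute.
In 5 minutes they complete 5·39/290 = 39/58 of the job.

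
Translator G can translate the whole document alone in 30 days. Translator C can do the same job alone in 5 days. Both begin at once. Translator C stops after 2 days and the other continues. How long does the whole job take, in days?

In the first 2 days the combined rate is 7/30, so 7/15 of the job is done, leaving 8/15.
After translator C leaves the rate is 1/30 per day; the remaining 8/15 takes 16 days.
Total = 2 + 16 = 18 days.

18 days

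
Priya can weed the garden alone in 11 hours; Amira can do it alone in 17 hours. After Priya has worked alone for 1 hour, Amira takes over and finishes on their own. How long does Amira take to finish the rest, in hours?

170/11 hours

In 1 hour Priya does 1/11 of the job, leaving 10/11.
Amira works at 1/17 per hour, so finishing takes 10/11 ÷ 1/17 = 170/11 hours.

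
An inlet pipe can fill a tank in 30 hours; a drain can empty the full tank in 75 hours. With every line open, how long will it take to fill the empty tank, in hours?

Net rate = 1/30 − 1/75 = (5 − 2)/150 = 3/150 = 1/50 per hour.
Filling time = 1 ÷ (1/50) = 50 hours.

50 hours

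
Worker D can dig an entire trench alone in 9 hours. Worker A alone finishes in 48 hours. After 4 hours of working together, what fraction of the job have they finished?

19/36

Combined rate: 1/9 + 1/48 = (16 + 3)/144 = 19/144 per hour.
In 4 hours they complete 4·19/144 = 19/36 of the job.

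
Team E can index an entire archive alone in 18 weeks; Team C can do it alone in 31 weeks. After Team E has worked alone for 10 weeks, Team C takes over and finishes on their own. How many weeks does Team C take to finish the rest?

In 10 weeks Team E does 10/18 = 5/9 of the job, leaving 4/9.
Team C works at 1/31 per week, so finishing takes 4/9 ÷ 1/31 = 124/9 weeks.

124/9 weeks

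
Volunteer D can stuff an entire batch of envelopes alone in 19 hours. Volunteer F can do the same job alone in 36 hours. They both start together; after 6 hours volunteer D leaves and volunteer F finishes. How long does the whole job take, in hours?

In the first 6 hours the combined rate is 55/684, so 55/114 of the job is done, leaving 59/114.
After volunteer D leaves the rate is 1/36 per hour; the remaining 59/114 takes 354/19 hours.
Total = 6 + 354/19 = 468/19 hours.

468/19 hours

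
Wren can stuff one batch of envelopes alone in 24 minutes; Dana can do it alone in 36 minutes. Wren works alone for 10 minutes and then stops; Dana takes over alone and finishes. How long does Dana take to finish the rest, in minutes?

In 10 minutes Wren does 10/24 = 5/12 of the job, leaving 7/12.
Dana works at 1/36 per minute, so finishing takes 7/12 ÷ 1/36 = 21 minutes.

21 minutes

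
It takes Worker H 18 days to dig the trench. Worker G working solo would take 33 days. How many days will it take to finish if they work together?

198/17 days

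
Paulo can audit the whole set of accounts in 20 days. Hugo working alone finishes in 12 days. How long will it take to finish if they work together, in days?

With two workers the combined time is the product over the sum: 20·12/(20+12) = 240/32 = 15/2 days.

15/2 days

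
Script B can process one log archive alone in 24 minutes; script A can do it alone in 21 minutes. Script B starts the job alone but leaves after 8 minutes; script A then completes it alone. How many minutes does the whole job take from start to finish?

22 minutes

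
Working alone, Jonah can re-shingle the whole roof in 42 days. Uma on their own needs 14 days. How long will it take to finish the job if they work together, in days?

Combined rate: 1/42 + 1/14 = (1 + 3)/42 = 4/42 = 2/21 per day.
Time = 1 ÷ (2/21) = 21/2 days.

21/2 days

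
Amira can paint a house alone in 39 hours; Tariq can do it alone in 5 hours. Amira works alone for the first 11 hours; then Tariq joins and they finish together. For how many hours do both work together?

35/11 hours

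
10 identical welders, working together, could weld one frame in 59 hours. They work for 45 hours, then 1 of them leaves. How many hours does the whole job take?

One welder does 1/590 of the job per hour.
After 45 hours with 10 welders, 45/59 is done (14/59 left).
With 9 welders the rate is 9/590, so the rest takes 14/59 ÷ 9/590 = 140/9 hours.
Total = 45 + 140/9 = 545/9 hours.

545/9 hours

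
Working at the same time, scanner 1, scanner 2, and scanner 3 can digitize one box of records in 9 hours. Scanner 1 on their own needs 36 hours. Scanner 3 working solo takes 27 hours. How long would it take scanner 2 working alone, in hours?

Combined rate is 1/9 per hour.
Known contribution: 1/36 + 1/27 = (3 + 4)/108 = 7/108 per hour.
So scanner 2's rate is 1/9 − 7/108 = 5/108, meaning 108/5 hours alone.

108/5 hours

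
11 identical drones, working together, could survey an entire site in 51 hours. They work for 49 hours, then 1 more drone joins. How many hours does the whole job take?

One drone does 1/561 of the job per hour.
After 49 hours with 11 drones, 49/51 is done (2/51 left).
With 12 drones the rate is 12/561 = 4/187, so the rest takes 2/51 ÷ 4/187 = 11/6 hours.
Total = 49 + 11/6 = 305/6 hours.

305/6 hours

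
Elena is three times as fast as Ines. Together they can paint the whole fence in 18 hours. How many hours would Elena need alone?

24 hours

Let Ines's rate be r; then Elena's rate is 3r, so together (3 + 1)r = 4r = 1/18.
Thus r = 1/72 per hour.
Ines alone: 72 hours; Elena alone: 24 hours.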